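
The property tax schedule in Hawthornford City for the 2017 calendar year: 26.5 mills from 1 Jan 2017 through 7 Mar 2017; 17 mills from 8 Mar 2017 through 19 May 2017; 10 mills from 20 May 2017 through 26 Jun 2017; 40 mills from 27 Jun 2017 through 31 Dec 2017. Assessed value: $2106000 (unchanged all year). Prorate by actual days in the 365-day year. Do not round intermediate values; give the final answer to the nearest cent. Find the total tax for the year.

$62833.81

1 Jan – 7 Mar 2017: 66 days at 26.5 mills → $2106000 × 2.65% × 66/365 = $10091.4904
8 Mar – 19 May 2017: 73 days at 17 mills → $2106000 × 1.7% × 73/365 = $7160.4000
20 May – 26 Jun 2017: 38 days at 10 mills → $2106000 × 1% × 38/365 = $2192.5479
27 Jun – 31 Dec 2017: 188 days at 40 mills → $2106000 × 4% × 188/365 = $43389.3699
Total = $62833.8082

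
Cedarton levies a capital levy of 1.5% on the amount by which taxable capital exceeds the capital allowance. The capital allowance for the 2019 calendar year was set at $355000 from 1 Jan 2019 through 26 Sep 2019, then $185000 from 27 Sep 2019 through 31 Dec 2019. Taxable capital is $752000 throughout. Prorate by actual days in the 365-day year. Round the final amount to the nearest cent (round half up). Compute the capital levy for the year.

1 Jan – 26 Sep 2019: 269 days, exemption $355000 → ($752000 − $355000) × 1.5% × 269/365 = $4388.7534
27 Sep – 31 Dec 2019: 96 days, exemption $185000 → ($752000 − $185000) × 1.5% × 96/365 = $2236.9315
Total = $6625.6849

$6625.68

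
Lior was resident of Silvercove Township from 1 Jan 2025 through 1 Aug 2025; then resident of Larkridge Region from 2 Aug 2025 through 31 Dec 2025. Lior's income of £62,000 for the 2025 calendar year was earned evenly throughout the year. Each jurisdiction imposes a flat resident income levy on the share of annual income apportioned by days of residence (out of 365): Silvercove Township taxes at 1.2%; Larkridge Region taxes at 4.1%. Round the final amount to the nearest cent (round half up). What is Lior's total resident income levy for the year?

£1,492.76

Silvercove Township, 1 Jan – 1 Aug 2025: 213 days → £62,000 × 1.2% × 213/365 = £434.1699
Larkridge Region, 2 Aug – 31 Dec 2025: 152 days → £62,000 × 4.1% × 152/365 = £1,058.5863
Total = £1,492.7562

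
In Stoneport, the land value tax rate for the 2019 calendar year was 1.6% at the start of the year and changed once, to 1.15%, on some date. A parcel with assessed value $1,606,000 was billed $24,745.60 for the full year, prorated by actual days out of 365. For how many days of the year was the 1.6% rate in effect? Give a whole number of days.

Let d = days at the first rate; then 365 − d days at the second rate.
$1,606,000 × [1.6%·d + 1.15%·(365−d)] / 365 = $24,745.60
Solving gives d = 317, so the new rate took effect on November 14, 2019.

317 days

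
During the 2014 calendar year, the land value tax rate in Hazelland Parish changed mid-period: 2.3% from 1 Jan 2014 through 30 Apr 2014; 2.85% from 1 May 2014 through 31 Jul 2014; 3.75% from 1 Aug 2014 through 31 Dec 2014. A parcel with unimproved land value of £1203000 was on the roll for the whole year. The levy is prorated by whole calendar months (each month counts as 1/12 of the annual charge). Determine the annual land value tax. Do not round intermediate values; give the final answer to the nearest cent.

1 Jan – 30 Apr 2014: 4 months at 2.3% → £1203000 × 2.3% × 4/12 = £9223.0000
1 May – 31 Jul 2014: 3 months at 2.85% → £1203000 × 2.85% × 3/12 = £8571.3750
1 Aug – 31 Dec 2014: 5 months at 3.75% → £1203000 × 3.75% × 5/12 = £18796.8750
Total = £36591.2500

£36591.25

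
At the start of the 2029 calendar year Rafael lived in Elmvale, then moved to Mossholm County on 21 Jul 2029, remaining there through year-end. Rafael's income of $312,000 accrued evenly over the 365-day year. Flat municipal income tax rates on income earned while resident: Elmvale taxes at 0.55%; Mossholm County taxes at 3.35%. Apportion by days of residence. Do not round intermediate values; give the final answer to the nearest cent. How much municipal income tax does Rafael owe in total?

Elmvale, 1 Jan – 20 Jul 2029: 201 days → $312,000 × 0.55% × 201/365 = $944.9753
Mossholm County, 21 Jul – 31 Dec 2029: 164 days → $312,000 × 3.35% × 164/365 = $4,696.2411
Total = $5,641.2164

$5,641.22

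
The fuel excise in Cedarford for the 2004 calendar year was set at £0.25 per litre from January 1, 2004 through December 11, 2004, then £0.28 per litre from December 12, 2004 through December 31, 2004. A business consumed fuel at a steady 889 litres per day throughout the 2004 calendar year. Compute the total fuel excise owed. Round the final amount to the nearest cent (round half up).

January 1 – December 11, 2004: 346 days × 889 litres/day = 307,594 litres at £0.25/litre → £76898.50
December 12 – December 31, 2004: 20 days × 889 litres/day = 17,780 litres at £0.28/litre → £4978.40

£81876.90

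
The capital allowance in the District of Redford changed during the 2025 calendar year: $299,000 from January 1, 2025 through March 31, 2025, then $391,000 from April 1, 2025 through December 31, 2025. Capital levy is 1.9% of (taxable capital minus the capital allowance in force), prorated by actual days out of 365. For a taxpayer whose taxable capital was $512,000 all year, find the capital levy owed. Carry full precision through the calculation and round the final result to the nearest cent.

January 1 – March 31, 2025: 90 days, exemption $299,000 → ($512,000 − $299,000) × 1.9% × 90/365 = $997.8904
April 1 – December 31, 2025: 275 days, exemption $391,000 → ($512,000 − $391,000) × 1.9% × 275/365 = $1,732.1233
Total = $2,730.0137

$2,730.01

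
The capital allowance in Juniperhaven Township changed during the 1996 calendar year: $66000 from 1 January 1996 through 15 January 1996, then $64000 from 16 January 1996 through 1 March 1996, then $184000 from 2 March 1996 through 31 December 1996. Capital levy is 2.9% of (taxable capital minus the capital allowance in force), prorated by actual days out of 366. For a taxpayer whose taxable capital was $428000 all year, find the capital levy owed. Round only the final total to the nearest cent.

$7653.62

1 January – 15 January 1996: 15 days, exemption $66000 → ($428000 − $66000) × 2.9% × 15/366 = $430.2459
16 January – 1 March 1996: 46 days, exemption $64000 → ($428000 − $64000) × 2.9% × 46/366 = $1326.7104
2 March – 31 December 1996: 305 days, exemption $184000 → ($428000 − $184000) × 2.9% × 305/366 = $5896.6667
Total = $7653.6230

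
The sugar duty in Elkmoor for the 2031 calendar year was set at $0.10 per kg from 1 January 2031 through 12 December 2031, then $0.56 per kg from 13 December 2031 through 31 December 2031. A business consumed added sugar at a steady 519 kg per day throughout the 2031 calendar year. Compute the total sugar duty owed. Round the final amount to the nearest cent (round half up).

$23479.56

1 January – 12 December 2031: 346 days × 519 kg/day = 179,574 kg at $0.10/kg → $17957.40
13 December – 31 December 2031: 19 days × 519 kg/day = 9,861 kg at $0.56/kg → $5522.16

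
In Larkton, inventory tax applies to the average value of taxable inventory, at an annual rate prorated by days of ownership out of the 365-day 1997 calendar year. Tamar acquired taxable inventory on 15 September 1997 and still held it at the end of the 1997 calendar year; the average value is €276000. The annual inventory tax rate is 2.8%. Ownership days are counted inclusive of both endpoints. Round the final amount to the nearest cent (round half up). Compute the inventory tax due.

Days held (15 September – 31 December 1997): 108 out of 365
Tax = €276000 × 2.8% × 108/365 = €2286.6411

€2286.64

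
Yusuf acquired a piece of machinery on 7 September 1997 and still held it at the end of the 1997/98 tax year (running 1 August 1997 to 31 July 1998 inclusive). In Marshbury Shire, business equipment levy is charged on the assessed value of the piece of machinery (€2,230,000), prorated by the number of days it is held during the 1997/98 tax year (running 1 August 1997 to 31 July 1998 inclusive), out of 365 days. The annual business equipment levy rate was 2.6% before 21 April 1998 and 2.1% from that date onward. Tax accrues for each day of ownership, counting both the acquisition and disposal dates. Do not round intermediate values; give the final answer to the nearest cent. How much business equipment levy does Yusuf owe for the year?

7 September 1997 – 20 April 1998: 226 days at 2.6% → €2,230,000 × 2.6% × 226/365 = €35,899.9452
21 April – 31 July 1998: 102 days at 2.1% → €2,230,000 × 2.1% × 102/365 = €13,086.7397
Total = €48,986.6849

€48,986.68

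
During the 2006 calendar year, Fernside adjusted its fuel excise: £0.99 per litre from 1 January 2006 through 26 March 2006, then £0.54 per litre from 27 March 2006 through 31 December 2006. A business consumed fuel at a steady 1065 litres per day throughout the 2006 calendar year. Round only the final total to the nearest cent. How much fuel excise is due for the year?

£250,647.75

1 January – 26 March 2006: 85 days × 1065 litres/day = 90,525 litres at £0.99/litre → £89,619.75
27 March – 31 December 2006: 280 days × 1065 litres/day = 298,200 litres at £0.54/litre → £161,028.00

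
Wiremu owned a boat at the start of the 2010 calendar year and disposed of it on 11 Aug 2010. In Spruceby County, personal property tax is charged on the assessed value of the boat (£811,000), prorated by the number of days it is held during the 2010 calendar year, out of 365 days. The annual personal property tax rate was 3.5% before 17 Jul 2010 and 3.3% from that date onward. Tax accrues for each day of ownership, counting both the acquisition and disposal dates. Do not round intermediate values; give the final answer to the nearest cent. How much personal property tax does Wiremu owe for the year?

1 Jan – 16 Jul 2010: 197 days at 3.5% → £811,000 × 3.5% × 197/365 = £15,320.1233
17 Jul – 11 Aug 2010: 26 days at 3.3% → £811,000 × 3.3% × 26/365 = £1,906.4055
Total = £17,226.5288

£17,226.53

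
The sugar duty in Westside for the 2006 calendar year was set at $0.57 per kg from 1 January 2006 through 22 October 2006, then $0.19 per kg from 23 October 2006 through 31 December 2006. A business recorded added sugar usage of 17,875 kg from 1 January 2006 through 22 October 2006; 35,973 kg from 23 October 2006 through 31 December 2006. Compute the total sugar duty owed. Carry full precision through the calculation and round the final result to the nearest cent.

$17,023.62

1 January – 22 October 2006: 17,875 kg at $0.57/kg → $10,188.75
23 October – 31 December 2006: 35,973 kg at $0.19/kg → $6,834.87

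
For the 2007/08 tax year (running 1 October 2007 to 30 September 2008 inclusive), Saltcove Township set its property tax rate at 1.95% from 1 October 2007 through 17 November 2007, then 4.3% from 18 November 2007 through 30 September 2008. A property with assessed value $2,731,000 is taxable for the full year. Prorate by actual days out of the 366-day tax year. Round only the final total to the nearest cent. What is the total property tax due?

1 October – 17 November 2007: 48 days at 1.95% → $2,731,000 × 1.95% × 48/366 = $6,984.1967
18 November 2007 – 30 September 2008: 318 days at 4.3% → $2,731,000 × 4.3% × 318/366 = $102,031.9508
Total = $109,016.1475

$109,016.15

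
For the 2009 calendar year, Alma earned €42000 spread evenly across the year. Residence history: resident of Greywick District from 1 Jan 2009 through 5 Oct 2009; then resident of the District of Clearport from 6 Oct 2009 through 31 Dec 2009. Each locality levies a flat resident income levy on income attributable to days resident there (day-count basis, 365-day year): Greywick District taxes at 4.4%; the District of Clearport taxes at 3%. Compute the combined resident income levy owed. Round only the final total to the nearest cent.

Greywick District, 1 Jan – 5 Oct 2009: 278 days → €42000 × 4.4% × 278/365 = €1407.5178
The District of Clearport, 6 Oct – 31 Dec 2009: 87 days → €42000 × 3% × 87/365 = €300.3288
Total = €1707.8466

€1707.85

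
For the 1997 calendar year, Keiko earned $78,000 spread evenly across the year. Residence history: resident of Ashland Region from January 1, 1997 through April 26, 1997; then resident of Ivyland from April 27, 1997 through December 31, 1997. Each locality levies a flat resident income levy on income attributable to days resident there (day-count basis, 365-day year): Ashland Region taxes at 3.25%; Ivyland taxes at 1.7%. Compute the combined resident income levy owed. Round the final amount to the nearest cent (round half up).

$1,710.23

Ashland Region, January 1 – April 26, 1997: 116 days → $78,000 × 3.25% × 116/365 = $805.6438
Ivyland, April 27 – December 31, 1997: 249 days → $78,000 × 1.7% × 249/365 = $904.5863
Total = $1,710.2301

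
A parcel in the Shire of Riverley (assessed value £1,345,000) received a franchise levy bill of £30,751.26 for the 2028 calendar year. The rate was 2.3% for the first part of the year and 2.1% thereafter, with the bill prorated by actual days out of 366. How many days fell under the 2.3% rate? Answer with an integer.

341 days

Let d = days at the first rate; then 366 − d days at the second rate.
£1,345,000 × [2.3%·d + 2.1%·(366−d)] / 366 = £30,751.26
Solving gives d = 341, so the new rate took effect on 7 Dec 2028.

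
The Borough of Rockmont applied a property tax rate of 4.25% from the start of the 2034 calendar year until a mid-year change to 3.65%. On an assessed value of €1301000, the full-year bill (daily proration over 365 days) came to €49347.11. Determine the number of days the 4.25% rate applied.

Let d = days at the first rate; then 365 − d days at the second rate.
€1301000 × [4.25%·d + 3.65%·(365−d)] / 365 = €49347.11
Solving gives d = 87, so the new rate took effect on March 29, 2034.

87 days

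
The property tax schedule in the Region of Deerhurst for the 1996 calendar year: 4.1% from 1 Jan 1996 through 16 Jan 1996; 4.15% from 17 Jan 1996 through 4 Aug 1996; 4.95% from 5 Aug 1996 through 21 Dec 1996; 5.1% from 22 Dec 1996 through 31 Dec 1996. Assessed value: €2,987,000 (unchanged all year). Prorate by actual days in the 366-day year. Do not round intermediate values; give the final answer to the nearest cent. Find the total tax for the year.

1 Jan – 16 Jan 1996: 16 days at 4.1% → €2,987,000 × 4.1% × 16/366 = €5,353.7486
17 Jan – 4 Aug 1996: 201 days at 4.15% → €2,987,000 × 4.15% × 201/366 = €68,076.6680
5 Aug – 21 Dec 1996: 139 days at 4.95% → €2,987,000 × 4.95% × 139/366 = €56,153.1516
22 Dec – 31 Dec 1996: 10 days at 5.1% → €2,987,000 × 5.1% × 10/366 = €4,162.2131
Total = €133,745.7814

€133,745.78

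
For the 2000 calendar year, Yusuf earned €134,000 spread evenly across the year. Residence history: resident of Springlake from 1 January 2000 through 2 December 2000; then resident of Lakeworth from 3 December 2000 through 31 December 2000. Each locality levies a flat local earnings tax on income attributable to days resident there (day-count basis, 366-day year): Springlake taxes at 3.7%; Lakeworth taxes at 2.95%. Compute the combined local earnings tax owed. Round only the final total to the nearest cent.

Springlake, 1 January – 2 December 2000: 337 days → €134,000 × 3.7% × 337/366 = €4,565.1530
Lakeworth, 3 December – 31 December 2000: 29 days → €134,000 × 2.95% × 29/366 = €313.2158
Total = €4,878.3689

€4,878.37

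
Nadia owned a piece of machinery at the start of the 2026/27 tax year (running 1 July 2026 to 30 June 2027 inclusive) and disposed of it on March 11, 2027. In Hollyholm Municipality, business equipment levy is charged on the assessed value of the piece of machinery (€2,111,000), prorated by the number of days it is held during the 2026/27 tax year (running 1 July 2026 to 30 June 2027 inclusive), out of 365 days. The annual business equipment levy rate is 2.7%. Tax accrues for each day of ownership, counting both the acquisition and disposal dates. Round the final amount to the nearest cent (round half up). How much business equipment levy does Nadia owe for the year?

€39,663.67

Days held (July 1, 2026 – March 11, 2027): 254 out of 365
Tax = €2,111,000 × 2.7% × 254/365 = €39,663.6658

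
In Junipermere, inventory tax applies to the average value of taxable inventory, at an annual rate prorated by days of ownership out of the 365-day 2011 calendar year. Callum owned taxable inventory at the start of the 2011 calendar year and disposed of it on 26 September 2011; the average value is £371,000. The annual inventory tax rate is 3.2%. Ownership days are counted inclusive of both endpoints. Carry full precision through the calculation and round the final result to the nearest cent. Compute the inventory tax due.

Days held (1 January – 26 September 2011): 269 out of 365
Tax = £371,000 × 3.2% × 269/365 = £8,749.5014

£8,749.50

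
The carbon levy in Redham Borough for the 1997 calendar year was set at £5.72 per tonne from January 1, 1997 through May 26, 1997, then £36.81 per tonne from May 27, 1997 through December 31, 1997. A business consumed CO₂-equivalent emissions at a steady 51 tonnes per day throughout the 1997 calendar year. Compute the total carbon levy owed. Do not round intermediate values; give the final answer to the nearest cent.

£453722.01

January 1 – May 26, 1997: 146 days × 51 tonnes/day = 7,446 tonnes at £5.72/tonne → £42591.12
May 27 – December 31, 1997: 219 days × 51 tonnes/day = 11,169 tonnes at £36.81/tonne → £411130.89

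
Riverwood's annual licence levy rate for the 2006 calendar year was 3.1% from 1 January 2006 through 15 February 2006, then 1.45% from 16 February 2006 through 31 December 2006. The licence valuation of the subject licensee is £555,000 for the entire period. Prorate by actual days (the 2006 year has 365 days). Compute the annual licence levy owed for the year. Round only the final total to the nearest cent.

1 January – 15 February 2006: 46 days at 3.1% → £555,000 × 3.1% × 46/365 = £2,168.3014
16 February – 31 December 2006: 319 days at 1.45% → £555,000 × 1.45% × 319/365 = £7,033.2945
Total = £9,201.5959

£9,201.60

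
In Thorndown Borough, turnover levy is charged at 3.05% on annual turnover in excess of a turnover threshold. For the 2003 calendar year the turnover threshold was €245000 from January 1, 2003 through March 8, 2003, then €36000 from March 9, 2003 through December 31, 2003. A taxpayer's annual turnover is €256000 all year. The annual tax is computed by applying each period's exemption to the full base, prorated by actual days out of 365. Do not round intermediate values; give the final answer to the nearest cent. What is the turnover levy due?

€5539.89

January 1 – March 8, 2003: 67 days, exemption €245000 → (€256000 − €245000) × 3.05% × 67/365 = €61.5849
March 9 – December 31, 2003: 298 days, exemption €36000 → (€256000 − €36000) × 3.05% × 298/365 = €5478.3014
Total = €5539.8863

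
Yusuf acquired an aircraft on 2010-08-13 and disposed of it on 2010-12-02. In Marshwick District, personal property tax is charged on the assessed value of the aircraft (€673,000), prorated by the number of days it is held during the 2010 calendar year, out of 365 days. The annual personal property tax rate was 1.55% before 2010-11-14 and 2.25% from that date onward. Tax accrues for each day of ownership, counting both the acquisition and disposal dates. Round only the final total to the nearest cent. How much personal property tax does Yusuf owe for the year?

€3,446.13

2010-08-13 to 2010-11-13: 93 days at 1.55% → €673,000 × 1.55% × 93/365 = €2,657.8890
2010-11-14 to 2010-12-02: 19 days at 2.25% → €673,000 × 2.25% × 19/365 = €788.2397
Total = €3,446.1288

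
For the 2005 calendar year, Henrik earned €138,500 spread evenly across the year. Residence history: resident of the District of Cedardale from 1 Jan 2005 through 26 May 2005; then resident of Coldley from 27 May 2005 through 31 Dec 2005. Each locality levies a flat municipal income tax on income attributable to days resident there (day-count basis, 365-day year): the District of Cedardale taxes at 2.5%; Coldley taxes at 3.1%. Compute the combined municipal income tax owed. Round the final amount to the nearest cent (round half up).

€3,961.10

The District of Cedardale, 1 Jan – 26 May 2005: 146 days → €138,500 × 2.5% × 146/365 = €1,385.0000
Coldley, 27 May – 31 Dec 2005: 219 days → €138,500 × 3.1% × 219/365 = €2,576.1000
Total = €3,961.1000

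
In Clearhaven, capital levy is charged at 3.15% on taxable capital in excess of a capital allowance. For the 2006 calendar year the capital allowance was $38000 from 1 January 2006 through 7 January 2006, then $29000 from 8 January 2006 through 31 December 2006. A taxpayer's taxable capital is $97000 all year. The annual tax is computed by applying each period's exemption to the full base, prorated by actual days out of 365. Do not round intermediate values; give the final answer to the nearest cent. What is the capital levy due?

1 January – 7 January 2006: 7 days, exemption $38000 → ($97000 − $38000) × 3.15% × 7/365 = $35.6425
8 January – 31 December 2006: 358 days, exemption $29000 → ($97000 − $29000) × 3.15% × 358/365 = $2100.9205
Total = $2136.5630

$2136.56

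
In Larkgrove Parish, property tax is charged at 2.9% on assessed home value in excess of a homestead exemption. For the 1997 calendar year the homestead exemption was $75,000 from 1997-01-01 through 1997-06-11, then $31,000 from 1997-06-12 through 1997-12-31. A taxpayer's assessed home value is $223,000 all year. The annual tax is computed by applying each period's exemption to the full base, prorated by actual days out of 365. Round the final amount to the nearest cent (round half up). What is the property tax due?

$5,001.67

1997-01-01 to 1997-06-11: 162 days, exemption $75,000 → ($223,000 − $75,000) × 2.9% × 162/365 = $1,904.9425
1997-06-12 to 1997-12-31: 203 days, exemption $31,000 → ($223,000 − $31,000) × 2.9% × 203/365 = $3,096.7233
Total = $5,001.6658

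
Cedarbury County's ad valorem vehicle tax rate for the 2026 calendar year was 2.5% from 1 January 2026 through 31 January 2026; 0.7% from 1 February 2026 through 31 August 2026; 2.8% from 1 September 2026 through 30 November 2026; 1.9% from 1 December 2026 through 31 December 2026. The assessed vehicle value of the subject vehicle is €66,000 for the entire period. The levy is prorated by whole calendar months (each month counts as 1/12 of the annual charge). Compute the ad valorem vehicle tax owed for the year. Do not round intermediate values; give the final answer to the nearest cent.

1 January – 31 January 2026: 1 month at 2.5% → €66,000 × 2.5% × 1/12 = €137.5000
1 February – 31 August 2026: 7 months at 0.7% → €66,000 × 0.7% × 7/12 = €269.5000
1 September – 30 November 2026: 3 months at 2.8% → €66,000 × 2.8% × 3/12 = €462.0000
1 December – 31 December 2026: 1 month at 1.9% → €66,000 × 1.9% × 1/12 = €104.5000
Total = €973.5000

€973.50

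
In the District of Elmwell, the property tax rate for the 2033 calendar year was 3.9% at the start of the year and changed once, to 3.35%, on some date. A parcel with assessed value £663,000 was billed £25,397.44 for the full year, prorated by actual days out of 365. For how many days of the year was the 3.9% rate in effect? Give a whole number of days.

Let d = days at the first rate; then 365 − d days at the second rate.
£663,000 × [3.9%·d + 3.35%·(365−d)] / 365 = £25,397.44
Solving gives d = 319, so the new rate took effect on 16 Nov 2033.

319 days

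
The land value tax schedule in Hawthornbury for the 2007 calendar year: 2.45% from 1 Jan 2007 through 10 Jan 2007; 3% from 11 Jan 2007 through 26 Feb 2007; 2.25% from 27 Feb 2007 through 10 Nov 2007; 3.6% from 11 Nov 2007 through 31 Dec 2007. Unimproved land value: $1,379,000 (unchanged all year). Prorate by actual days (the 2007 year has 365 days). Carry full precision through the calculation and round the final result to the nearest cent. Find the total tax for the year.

1 Jan – 10 Jan 2007: 10 days at 2.45% → $1,379,000 × 2.45% × 10/365 = $925.6301
11 Jan – 26 Feb 2007: 47 days at 3% → $1,379,000 × 3% × 47/365 = $5,327.0959
27 Feb – 10 Nov 2007: 257 days at 2.25% → $1,379,000 × 2.25% × 257/365 = $21,846.7603
11 Nov – 31 Dec 2007: 51 days at 3.6% → $1,379,000 × 3.6% × 51/365 = $6,936.5589
Total = $35,036.0452

$35,036.05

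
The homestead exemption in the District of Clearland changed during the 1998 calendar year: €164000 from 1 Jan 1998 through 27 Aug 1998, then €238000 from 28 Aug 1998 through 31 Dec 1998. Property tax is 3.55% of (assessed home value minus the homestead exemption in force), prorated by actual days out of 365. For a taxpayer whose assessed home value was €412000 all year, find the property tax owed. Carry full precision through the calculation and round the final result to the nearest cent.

1 Jan – 27 Aug 1998: 239 days, exemption €164000 → (€412000 − €164000) × 3.55% × 239/365 = €5764.8110
28 Aug – 31 Dec 1998: 126 days, exemption €238000 → (€412000 − €238000) × 3.55% × 126/365 = €2132.3342
Total = €7897.1452

€7897.15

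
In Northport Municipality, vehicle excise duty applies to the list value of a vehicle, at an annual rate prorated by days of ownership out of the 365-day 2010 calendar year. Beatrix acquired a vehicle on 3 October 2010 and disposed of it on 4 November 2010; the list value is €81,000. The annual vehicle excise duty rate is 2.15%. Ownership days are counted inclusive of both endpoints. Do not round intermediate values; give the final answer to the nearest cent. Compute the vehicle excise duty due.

€157.45

Days held (3 October – 4 November 2010): 33 out of 365
Tax = €81,000 × 2.15% × 33/365 = €157.4507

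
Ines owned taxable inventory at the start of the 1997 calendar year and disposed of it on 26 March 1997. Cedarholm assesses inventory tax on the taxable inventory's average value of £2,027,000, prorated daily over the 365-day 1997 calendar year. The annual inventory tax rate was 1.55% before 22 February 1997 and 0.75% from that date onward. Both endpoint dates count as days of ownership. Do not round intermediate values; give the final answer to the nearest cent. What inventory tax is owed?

1 January – 21 February 1997: 52 days at 1.55% → £2,027,000 × 1.55% × 52/365 = £4,476.0603
22 February – 26 March 1997: 33 days at 0.75% → £2,027,000 × 0.75% × 33/365 = £1,374.4726
Total = £5,850.5329

£5,850.53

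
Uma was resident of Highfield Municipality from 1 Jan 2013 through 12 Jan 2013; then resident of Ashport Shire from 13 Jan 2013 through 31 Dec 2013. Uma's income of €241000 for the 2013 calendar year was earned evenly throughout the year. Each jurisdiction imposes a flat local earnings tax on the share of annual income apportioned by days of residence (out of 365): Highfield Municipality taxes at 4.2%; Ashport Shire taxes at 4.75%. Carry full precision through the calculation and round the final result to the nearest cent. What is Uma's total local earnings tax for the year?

Highfield Municipality, 1 Jan – 12 Jan 2013: 12 days → €241000 × 4.2% × 12/365 = €332.7781
Ashport Shire, 13 Jan – 31 Dec 2013: 353 days → €241000 × 4.75% × 353/365 = €11071.1438
Total = €11403.9219

€11403.92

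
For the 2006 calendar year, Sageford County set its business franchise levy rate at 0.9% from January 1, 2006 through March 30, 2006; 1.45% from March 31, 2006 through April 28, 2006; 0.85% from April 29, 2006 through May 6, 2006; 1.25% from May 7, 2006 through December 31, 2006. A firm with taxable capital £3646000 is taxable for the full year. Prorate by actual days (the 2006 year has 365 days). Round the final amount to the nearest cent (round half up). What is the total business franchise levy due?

January 1 – March 30, 2006: 89 days at 0.9% → £3646000 × 0.9% × 89/365 = £8001.2219
March 31 – April 28, 2006: 29 days at 1.45% → £3646000 × 1.45% × 29/365 = £4200.3918
April 29 – May 6, 2006: 8 days at 0.85% → £3646000 × 0.85% × 8/365 = £679.2548
May 7 – December 31, 2006: 239 days at 1.25% → £3646000 × 1.25% × 239/365 = £29842.2603
Total = £42723.1288

£42723.13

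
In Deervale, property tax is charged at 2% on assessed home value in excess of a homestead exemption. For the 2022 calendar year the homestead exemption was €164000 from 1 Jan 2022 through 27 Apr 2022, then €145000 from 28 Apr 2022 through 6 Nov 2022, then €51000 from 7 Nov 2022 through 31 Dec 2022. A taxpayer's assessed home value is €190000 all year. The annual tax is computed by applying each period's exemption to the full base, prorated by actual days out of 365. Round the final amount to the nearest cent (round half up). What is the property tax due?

€1061.48

1 Jan – 27 Apr 2022: 117 days, exemption €164000 → (€190000 − €164000) × 2% × 117/365 = €166.6849
28 Apr – 6 Nov 2022: 193 days, exemption €145000 → (€190000 − €145000) × 2% × 193/365 = €475.8904
7 Nov – 31 Dec 2022: 55 days, exemption €51000 → (€190000 − €51000) × 2% × 55/365 = €418.9041
Total = €1061.4795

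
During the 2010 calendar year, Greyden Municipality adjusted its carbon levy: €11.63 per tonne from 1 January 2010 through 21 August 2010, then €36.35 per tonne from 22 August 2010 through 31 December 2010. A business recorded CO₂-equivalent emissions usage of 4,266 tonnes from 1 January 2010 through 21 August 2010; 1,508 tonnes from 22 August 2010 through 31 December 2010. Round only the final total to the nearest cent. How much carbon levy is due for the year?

1 January – 21 August 2010: 4,266 tonnes at €11.63/tonne → €49,613.58
22 August – 31 December 2010: 1,508 tonnes at €36.35/tonne → €54,815.80

€104,429.38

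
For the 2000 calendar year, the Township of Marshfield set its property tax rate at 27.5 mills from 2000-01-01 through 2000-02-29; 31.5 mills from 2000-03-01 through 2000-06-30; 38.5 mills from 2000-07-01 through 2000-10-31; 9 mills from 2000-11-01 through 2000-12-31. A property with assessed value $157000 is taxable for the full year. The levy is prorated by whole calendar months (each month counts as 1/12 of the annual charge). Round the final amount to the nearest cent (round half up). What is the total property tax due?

$4618.42

2000-01-01 to 2000-02-29: 2 months at 27.5 mills → $157000 × 2.75% × 2/12 = $719.5833
2000-03-01 to 2000-06-30: 4 months at 31.5 mills → $157000 × 3.15% × 4/12 = $1648.5000
2000-07-01 to 2000-10-31: 4 months at 38.5 mills → $157000 × 3.85% × 4/12 = $2014.8333
2000-11-01 to 2000-12-31: 2 months at 9 mills → $157000 × 0.9% × 2/12 = $235.5000
Total = $4618.4167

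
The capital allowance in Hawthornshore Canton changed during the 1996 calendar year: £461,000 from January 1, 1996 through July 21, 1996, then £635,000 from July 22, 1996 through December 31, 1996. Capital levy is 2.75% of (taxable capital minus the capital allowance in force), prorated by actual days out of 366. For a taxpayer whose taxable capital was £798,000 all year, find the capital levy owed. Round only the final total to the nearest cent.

£7,136.48

January 1 – July 21, 1996: 203 days, exemption £461,000 → (£798,000 − £461,000) × 2.75% × 203/366 = £5,140.1708
July 22 – December 31, 1996: 163 days, exemption £635,000 → (£798,000 − £635,000) × 2.75% × 163/366 = £1,996.3046
Total = £7,136.4754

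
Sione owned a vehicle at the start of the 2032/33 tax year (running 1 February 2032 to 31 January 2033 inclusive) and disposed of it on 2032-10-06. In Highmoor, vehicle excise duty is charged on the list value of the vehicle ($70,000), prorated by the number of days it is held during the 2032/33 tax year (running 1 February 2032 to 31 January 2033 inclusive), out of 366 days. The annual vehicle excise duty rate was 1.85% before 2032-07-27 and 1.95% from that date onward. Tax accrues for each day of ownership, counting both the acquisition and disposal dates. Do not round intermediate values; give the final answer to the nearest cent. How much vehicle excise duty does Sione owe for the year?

2032-02-01 to 2032-07-26: 177 days at 1.85% → $70,000 × 1.85% × 177/366 = $626.2705
2032-07-27 to 2032-10-06: 72 days at 1.95% → $70,000 × 1.95% × 72/366 = $268.5246
Total = $894.7951

$894.80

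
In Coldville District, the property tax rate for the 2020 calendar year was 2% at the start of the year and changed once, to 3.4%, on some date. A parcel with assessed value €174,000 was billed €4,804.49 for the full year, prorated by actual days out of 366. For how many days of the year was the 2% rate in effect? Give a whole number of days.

167 days

Let d = days at the first rate; then 366 − d days at the second rate.
€174,000 × [2%·d + 3.4%·(366−d)] / 366 = €4,804.49
Solving gives d = 167, so the new rate took effect on June 16, 2020.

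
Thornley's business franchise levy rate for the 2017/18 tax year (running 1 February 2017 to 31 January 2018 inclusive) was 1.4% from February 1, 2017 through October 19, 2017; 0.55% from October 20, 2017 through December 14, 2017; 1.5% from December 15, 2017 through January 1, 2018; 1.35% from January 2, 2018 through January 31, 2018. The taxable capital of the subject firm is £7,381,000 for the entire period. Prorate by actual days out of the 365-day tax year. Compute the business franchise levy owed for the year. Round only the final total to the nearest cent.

£93,769.03

February 1 – October 19, 2017: 261 days at 1.4% → £7,381,000 × 1.4% × 261/365 = £73,890.8877
October 20 – December 14, 2017: 56 days at 0.55% → £7,381,000 × 0.55% × 56/365 = £6,228.3507
December 15, 2017 – January 1, 2018: 18 days at 1.5% → £7,381,000 × 1.5% × 18/365 = £5,459.9178
January 2 – January 31, 2018: 30 days at 1.35% → £7,381,000 × 1.35% × 30/365 = £8,189.8767
Total = £93,769.0329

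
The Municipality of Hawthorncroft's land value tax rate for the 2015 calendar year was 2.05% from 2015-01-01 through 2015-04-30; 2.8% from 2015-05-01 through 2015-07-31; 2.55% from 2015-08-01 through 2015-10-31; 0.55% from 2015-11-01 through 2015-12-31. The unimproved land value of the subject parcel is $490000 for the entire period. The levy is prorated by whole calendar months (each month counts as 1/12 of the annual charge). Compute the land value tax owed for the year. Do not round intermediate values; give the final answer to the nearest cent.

$10351.25

2015-01-01 to 2015-04-30: 4 months at 2.05% → $490000 × 2.05% × 4/12 = $3348.3333
2015-05-01 to 2015-07-31: 3 months at 2.8% → $490000 × 2.8% × 3/12 = $3430.0000
2015-08-01 to 2015-10-31: 3 months at 2.55% → $490000 × 2.55% × 3/12 = $3123.7500
2015-11-01 to 2015-12-31: 2 months at 0.55% → $490000 × 0.55% × 2/12 = $449.1667
Total = $10351.2500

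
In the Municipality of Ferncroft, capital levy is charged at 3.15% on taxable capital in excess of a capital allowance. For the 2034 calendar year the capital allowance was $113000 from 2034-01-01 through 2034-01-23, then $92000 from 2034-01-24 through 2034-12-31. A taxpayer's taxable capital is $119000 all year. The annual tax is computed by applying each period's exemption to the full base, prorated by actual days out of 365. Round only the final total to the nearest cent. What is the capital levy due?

$808.82

2034-01-01 to 2034-01-23: 23 days, exemption $113000 → ($119000 − $113000) × 3.15% × 23/365 = $11.9096
2034-01-24 to 2034-12-31: 342 days, exemption $92000 → ($119000 − $92000) × 3.15% × 342/365 = $796.9068
Total = $808.8164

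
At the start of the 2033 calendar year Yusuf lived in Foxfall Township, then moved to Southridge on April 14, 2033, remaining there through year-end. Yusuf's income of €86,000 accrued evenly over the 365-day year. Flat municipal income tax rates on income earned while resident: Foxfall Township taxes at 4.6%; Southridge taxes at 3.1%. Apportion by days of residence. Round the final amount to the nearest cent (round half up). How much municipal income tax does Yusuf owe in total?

Foxfall Township, January 1 – April 13, 2033: 103 days → €86,000 × 4.6% × 103/365 = €1,116.3507
Southridge, April 14 – December 31, 2033: 262 days → €86,000 × 3.1% × 262/365 = €1,913.6767
Total = €3,030.0274

€3,030.03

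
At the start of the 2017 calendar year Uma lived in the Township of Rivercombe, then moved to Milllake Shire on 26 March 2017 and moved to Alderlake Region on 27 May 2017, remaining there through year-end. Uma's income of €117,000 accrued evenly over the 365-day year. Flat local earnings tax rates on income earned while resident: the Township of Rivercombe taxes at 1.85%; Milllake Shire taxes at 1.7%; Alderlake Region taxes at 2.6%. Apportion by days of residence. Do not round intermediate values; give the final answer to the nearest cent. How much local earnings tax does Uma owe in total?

€2,661.19

The Township of Rivercombe, 1 January – 25 March 2017: 84 days → €117,000 × 1.85% × 84/365 = €498.1315
Milllake Shire, 26 March – 26 May 2017: 62 days → €117,000 × 1.7% × 62/365 = €337.8575
Alderlake Region, 27 May – 31 December 2017: 219 days → €117,000 × 2.6% × 219/365 = €1,825.2000
Total = €2,661.1890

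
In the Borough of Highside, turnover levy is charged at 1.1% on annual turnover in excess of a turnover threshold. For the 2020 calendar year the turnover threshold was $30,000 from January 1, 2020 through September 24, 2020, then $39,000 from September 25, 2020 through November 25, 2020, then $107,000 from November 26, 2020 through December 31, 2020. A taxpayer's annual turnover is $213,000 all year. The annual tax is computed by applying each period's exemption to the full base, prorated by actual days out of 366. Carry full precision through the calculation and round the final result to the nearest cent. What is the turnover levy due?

$1,912.92

January 1 – September 24, 2020: 268 days, exemption $30,000 → ($213,000 − $30,000) × 1.1% × 268/366 = $1,474.0000
September 25 – November 25, 2020: 62 days, exemption $39,000 → ($213,000 − $39,000) × 1.1% × 62/366 = $324.2295
November 26 – December 31, 2020: 36 days, exemption $107,000 → ($213,000 − $107,000) × 1.1% × 36/366 = $114.6885
Total = $1,912.9180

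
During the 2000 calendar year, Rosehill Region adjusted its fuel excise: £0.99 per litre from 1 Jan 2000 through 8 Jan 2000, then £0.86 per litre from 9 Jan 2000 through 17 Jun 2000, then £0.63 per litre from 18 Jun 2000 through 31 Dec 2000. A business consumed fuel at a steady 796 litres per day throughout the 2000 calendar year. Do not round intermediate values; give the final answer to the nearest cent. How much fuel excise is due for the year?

1 Jan – 8 Jan 2000: 8 days × 796 litres/day = 6,368 litres at £0.99/litre → £6304.32
9 Jan – 17 Jun 2000: 161 days × 796 litres/day = 128,156 litres at £0.86/litre → £110214.16
18 Jun – 31 Dec 2000: 197 days × 796 litres/day = 156,812 litres at £0.63/litre → £98791.56

£215310.04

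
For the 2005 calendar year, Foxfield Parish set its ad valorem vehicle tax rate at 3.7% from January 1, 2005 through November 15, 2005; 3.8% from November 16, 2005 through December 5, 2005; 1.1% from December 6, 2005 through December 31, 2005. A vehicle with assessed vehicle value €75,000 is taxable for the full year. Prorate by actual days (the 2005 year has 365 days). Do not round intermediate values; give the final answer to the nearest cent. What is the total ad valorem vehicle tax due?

January 1 – November 15, 2005: 319 days at 3.7% → €75,000 × 3.7% × 319/365 = €2,425.2740
November 16 – December 5, 2005: 20 days at 3.8% → €75,000 × 3.8% × 20/365 = €156.1644
December 6 – December 31, 2005: 26 days at 1.1% → €75,000 × 1.1% × 26/365 = €58.7671
Total = €2,640.2055

€2,640.21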